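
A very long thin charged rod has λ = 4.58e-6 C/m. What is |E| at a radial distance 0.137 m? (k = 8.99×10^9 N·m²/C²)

E ≈ 6.01×10^5 V/m

Coaxial Gaussian cylinder, radius r = 0.137 m, length L.
Q_enc = λL, so λ_enc = 4.58×10^-6 C/m.
Applying ∮E·dA = Q_enc/ε₀ with the end caps contributing no flux:
E = 2k|λ_enc|/r = 2(8.99×10^9)(4.58×10^-6)/(0.137) = 6.01e5 N/C.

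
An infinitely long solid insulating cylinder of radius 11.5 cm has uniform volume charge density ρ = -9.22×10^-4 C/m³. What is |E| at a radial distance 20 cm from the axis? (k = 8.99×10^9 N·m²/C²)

By cylindrical symmetry E is radial; use a coaxial Gaussian cylinder of radius 20 cm and length L (r > 11.5 cm, full cross-section enclosed).
λ_enc = ρ·πR² = (-9.22e-4)π(0.115)² = -3.831×10^-5 C/m.
Applying ∮E·dA = Q_enc/ε₀ with the end caps contributing no flux:
E = 2k|λ_enc|/r = 2(8.99×10^9)(3.831×10^-5)/(0.2) = 3.44×10^6 N/C.

E ≈ 3.44×10^6 N/C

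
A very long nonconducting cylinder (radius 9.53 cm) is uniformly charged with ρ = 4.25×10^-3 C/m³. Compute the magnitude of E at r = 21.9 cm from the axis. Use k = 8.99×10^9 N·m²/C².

Choose a coaxial cylinder of radius r = 21.9 cm (arbitrary length L) as the Gaussian surface (r > 9.53 cm, full cross-section enclosed).
λ_enc = ρ·πR² = (4.25×10^-3)π(0.0953)² = 1.213×10^-4 C/m.
By Gauss's law (flux through the curved wall only), E·2πrL = λ_enc L/ε₀.
E = 2k|λ_enc|/r = 2(8.99×10^9)(1.213×10^-4)/(0.219) = 9.96e6 N/C.

E = 9.96×10^6 V/m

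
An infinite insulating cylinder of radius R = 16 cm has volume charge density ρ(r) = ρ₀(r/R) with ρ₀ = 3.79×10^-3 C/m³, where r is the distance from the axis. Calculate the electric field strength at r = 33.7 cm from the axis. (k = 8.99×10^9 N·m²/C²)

Take a coaxial cylindrical Gaussian surface of radius r = 33.7 cm and length L (r > R, full charge per length enclosed).
λ_enc = 2π ∫₀^R ρ₀(r'/R)^1 r' dr' = 2πρ₀R²/3 = 2.032×10^-4 C/m.
Applying ∮E·dA = Q_enc/ε₀ with the end caps contributing no flux:
E = 2k|λ_enc|/r = 2(8.99×10^9)(2.032×10^-4)/(0.337) = 1.08×10^7 N/C.

|E| ≈ 1.08×10^7 N/C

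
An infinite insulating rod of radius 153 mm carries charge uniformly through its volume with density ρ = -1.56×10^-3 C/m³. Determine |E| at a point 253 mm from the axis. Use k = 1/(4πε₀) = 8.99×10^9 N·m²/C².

By cylindrical symmetry E is radial; use a coaxial Gaussian cylinder of radius 253 mm and length L (r > 153 mm, full cross-section enclosed).
λ_enc = ρ·πR² = (-1.56×10^-3)π(0.153)² = -1.147e-4 C/m.
By Gauss's law (flux through the curved wall only), E·2πrL = λ_enc L/ε₀.
E = 2k|λ_enc|/r = 2(8.99×10^9)(1.147×10^-4)/(0.253) = 8.15×10^6 N/C.

E ≈ 8.15×10^6 N/C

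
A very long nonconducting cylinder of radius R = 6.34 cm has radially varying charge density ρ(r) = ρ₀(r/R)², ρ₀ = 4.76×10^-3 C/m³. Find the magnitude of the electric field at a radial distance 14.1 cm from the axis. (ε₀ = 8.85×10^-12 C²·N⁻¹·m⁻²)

E = 3.83×10^6 N/C

Take a coaxial cylindrical Gaussian surface of radius r = 14.1 cm and length L (r > R, full charge per length enclosed).
λ_enc = 2π ∫₀^R ρ₀(r'/R)^2 r' dr' = 2πρ₀R²/4 = 3.005e-5 C/m.
Applying ∮E·dA = Q_enc/ε₀ with the end caps contributing no flux:
E = |λ_enc|/(2πε₀r) = (3.005×10^-5)/(2π·8.85×10^-12·0.141) = 3.83×10^6 N/C.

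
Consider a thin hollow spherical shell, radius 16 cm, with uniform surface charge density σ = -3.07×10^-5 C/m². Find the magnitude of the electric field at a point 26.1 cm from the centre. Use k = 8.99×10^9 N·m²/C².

|E| = 1.30×10^6 V/m

Use a concentric Gaussian sphere at r = 26.1 cm (r > 16 cm).
The entire shell is enclosed: Q_enc = σ·4πR² = (-3.07×10^-5)·4π·(0.16)² = -9.876×10^-6 C.
Since E is radial and uniform over the Gaussian sphere, Φ = E·4πr² = Q_enc/ε₀.
E = k|Q_enc|/r² = (8.99×10^9)(9.876e-6)/(0.261)² = 1.30e6 N/C.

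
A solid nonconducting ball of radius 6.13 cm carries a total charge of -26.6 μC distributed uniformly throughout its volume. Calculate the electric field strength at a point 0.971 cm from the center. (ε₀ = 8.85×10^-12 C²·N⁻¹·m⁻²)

Use a concentric Gaussian sphere at r = 0.971 cm (r < R).
For a uniform sphere the enclosed fraction is (r/R)³, so Q_enc = (-26.6 μC)(0.00971/0.0613)³ = -1.057e-7 C.
Since E is radial and uniform over the Gaussian sphere, Φ = E·4πr² = Q_enc/ε₀.
E = |Q_enc|/(4πε₀r²) = (1.057e-7)/(4π·8.85×10^-12·(0.00971)²) = 1.01×10^7 N/C.

|E| ≈ 1.01e7 V/m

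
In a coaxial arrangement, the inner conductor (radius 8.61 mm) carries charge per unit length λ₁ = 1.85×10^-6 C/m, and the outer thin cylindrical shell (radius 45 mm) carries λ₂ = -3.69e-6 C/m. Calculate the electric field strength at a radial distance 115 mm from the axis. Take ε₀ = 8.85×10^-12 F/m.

E = 2.88e5 V/m

Take a coaxial cylindrical Gaussian surface of radius r = 115 mm and length L (r > 45 mm, enclosing both).
λ_enc = λ₁ + λ₂ = (1.85×10^-6) + (-3.69×10^-6) = -1.84×10^-6 C/m.
Gauss's law: E·2πrL = λ_enc L/ε₀.
E = |λ_enc|/(2πε₀r) = (1.84×10^-6)/(2π·8.85×10^-12·0.115) = 2.88e5 N/C.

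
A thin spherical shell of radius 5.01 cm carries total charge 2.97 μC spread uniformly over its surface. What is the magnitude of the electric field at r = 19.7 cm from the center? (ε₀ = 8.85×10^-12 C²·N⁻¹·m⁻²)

By spherical symmetry E is radial; choose a Gaussian sphere of radius r = 19.7 cm (r > 5.01 cm).
The entire shell is enclosed: Q_enc = 2.97×10^-6 C.
By Gauss's law, ∮E·dA = E·4πr² = Q_enc/ε₀.
E = |Q_enc|/(4πε₀r²) = (2.97e-6)/(4π·8.85×10^-12·(0.197)²) = 6.88×10^5 N/C.

|E| = 6.88×10^5 V/m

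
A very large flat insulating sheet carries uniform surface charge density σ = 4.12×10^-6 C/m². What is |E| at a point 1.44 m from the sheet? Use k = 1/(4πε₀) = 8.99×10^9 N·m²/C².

Choose a cylindrical pillbox piercing the sheet, end faces (area A) parallel to it.
Only the two end caps contribute flux: Φ = 2EA. With Q_enc = σA, Gauss's law gives E = |σ|/(2ε₀).
E = 2πk|σ| = 2π(8.99×10^9)(4.12e-6) = 2.33×10^5 N/C.

|E| = 2.33e5 N/C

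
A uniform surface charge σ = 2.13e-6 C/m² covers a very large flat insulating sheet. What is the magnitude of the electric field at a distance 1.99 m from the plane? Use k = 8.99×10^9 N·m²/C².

The symmetry is planar: E is normal to the sheet and the same magnitude on both sides. Take a pillbox straddling the sheet with end-cap area A.
Only the two end caps contribute flux: Φ = 2EA. With Q_enc = σA, Gauss's law gives E = |σ|/(2ε₀).
E = 2πk|σ| = 2π(8.99×10^9)(2.13×10^-6) = 1.20e5 N/C.

|E| = 1.20e5 V/m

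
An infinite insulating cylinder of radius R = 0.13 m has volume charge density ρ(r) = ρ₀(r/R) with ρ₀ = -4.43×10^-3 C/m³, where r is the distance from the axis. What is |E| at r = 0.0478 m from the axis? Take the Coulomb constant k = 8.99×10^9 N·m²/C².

Choose a coaxial cylinder of radius r = 0.0478 m (arbitrary length L) as the Gaussian surface (r < R).
λ_enc = ∫₀^r ρ(r')·2πr' dr' = (2πρ₀/R)·r^3/3 = -7.795×10^-6 C/m.
Applying ∮E·dA = Q_enc/ε₀ with the end caps contributing no flux:
E = 2k|λ_enc|/r = 2(8.99×10^9)(7.795e-6)/(0.0478) = 2.93×10^6 N/C.

E = 2.93×10^6 V/m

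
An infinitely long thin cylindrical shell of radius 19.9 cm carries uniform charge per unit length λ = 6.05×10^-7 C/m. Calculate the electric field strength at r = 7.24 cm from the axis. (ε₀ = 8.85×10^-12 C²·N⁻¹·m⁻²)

Take a coaxial cylindrical Gaussian surface of radius r = 7.24 cm and length L (r < 19.9 cm, inside the shell).
No charge is enclosed, so Gauss's law gives E·2πrL = 0 ⇒ E = 0.

E = 0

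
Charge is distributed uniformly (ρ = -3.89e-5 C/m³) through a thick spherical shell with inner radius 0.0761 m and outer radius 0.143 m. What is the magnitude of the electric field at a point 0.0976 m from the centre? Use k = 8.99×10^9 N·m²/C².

E ≈ 7.52e4 N/C

By spherical symmetry E is radial; choose a Gaussian sphere of radius r = 0.0976 m (within the shell material, 0.0761 m < r < 0.143 m).
Only the shell between 0.0761 m and r is enclosed: Q_enc = ρ·(4π/3)(r³ − a³) = (-3.89e-5)·(4π/3)·((0.0976)³ − (0.0761)³) = -7.968×10^-8 C.
Gauss's law: E·4πr² = Q_enc/ε₀.
E = k|Q_enc|/r² = (8.99×10^9)(7.968×10^-8)/(0.0976)² = 7.52×10^4 N/C.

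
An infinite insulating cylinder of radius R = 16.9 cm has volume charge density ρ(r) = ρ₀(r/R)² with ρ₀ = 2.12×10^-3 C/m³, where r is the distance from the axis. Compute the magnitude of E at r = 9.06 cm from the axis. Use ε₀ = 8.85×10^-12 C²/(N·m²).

|E| = 1.56e6 N/C

Choose a coaxial cylinder of radius r = 9.06 cm (arbitrary length L) as the Gaussian surface (r < R).
λ_enc = ∫₀^r ρ(r')·2πr' dr' = (2πρ₀/R²)·r^4/4 = 7.856×10^-6 C/m.
Since E is radial and uniform over the curved surface, Φ = E·2πrL = Q_enc/ε₀ = λ_enc L/ε₀.
E = |λ_enc|/(2πε₀r) = (7.856e-6)/(2π·8.85×10^-12·0.0906) = 1.56e6 N/C.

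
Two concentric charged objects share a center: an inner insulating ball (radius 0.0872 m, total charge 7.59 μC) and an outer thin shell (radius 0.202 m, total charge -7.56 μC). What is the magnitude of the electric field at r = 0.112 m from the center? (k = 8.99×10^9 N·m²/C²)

E ≈ 5.44e6 N/C

Symmetry ⇒ E = E(r) r̂. Gaussian sphere of radius r = 0.112 m (between the bodies, 0.0872 m < r < 0.202 m).
Only the inner charge is enclosed; the outer shell contributes nothing inside itself. Q_enc = 7.59 μC = 7.59×10^-6 C.
By Gauss's law, ∮E·dA = E·4πr² = Q_enc/ε₀.
E = k|Q_enc|/r² = (8.99×10^9)(7.59e-6)/(0.112)² = 5.44×10^6 N/C.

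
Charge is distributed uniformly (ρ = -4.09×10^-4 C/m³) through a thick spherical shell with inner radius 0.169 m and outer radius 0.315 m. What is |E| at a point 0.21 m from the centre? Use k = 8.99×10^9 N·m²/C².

1.55×10^6 N/C

Symmetry ⇒ E = E(r) r̂. Gaussian sphere of radius r = 0.21 m (within the shell material, 0.169 m < r < 0.315 m).
Only the shell between 0.169 m and r is enclosed: Q_enc = ρ·(4π/3)(r³ − a³) = (-4.09×10^-4)·(4π/3)·((0.21)³ − (0.169)³) = -7.597×10^-6 C.
Applying ∮E·dA = Q_enc/ε₀ with Φ = E(4πr²):
E = k|Q_enc|/r² = (8.99×10^9)(7.597×10^-6)/(0.21)² = 1.55×10^6 N/C.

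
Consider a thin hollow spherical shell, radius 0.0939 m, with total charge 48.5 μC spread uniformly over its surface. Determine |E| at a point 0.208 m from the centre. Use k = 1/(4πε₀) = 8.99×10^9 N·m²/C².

Use a concentric Gaussian sphere at r = 0.208 m (r > 0.0939 m).
The entire shell is enclosed: Q_enc = 4.85e-5 C.
Applying ∮E·dA = Q_enc/ε₀ with Φ = E(4πr²):
E = k|Q_enc|/r² = (8.99×10^9)(4.85e-5)/(0.208)² = 1.01×10^7 N/C.

|E| ≈ 1.01×10^7 N/C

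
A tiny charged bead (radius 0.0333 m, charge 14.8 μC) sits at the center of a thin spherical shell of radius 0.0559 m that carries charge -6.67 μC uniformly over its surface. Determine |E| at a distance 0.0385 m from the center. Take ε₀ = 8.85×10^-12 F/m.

By spherical symmetry E is radial; choose a Gaussian sphere of radius r = 0.0385 m (between the bodies, 0.0333 m < r < 0.0559 m).
The shell at 0.0559 m lies outside the Gaussian surface, so Q_enc = 14.8 μC = 1.48e-5 C.
By Gauss's law, ∮E·dA = E·4πr² = Q_enc/ε₀.
E = |Q_enc|/(4πε₀r²) = (1.48e-5)/(4π·8.85×10^-12·(0.0385)²) = 8.98e7 N/C.

8.98×10^7 N/C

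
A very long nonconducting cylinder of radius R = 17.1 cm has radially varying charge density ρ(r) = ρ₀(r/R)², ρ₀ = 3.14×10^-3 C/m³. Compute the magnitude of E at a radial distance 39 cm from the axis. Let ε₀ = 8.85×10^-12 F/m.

E ≈ 6.65×10^6 N/C

Choose a coaxial cylinder of radius r = 39 cm (arbitrary length L) as the Gaussian surface (r > R, full charge per length enclosed).
λ_enc = 2π ∫₀^R ρ₀(r'/R)^2 r' dr' = 2πρ₀R²/4 = 1.442×10^-4 C/m.
Since E is radial and uniform over the curved surface, Φ = E·2πrL = Q_enc/ε₀ = λ_enc L/ε₀.
E = |λ_enc|/(2πε₀r) = (1.442e-4)/(2π·8.85×10^-12·0.39) = 6.65×10^6 N/C.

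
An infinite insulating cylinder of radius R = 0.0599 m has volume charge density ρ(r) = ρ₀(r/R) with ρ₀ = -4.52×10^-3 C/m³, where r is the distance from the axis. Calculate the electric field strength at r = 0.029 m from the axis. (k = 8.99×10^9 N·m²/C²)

E = 2.39×10^6 N/C

By cylindrical symmetry E is radial; use a coaxial Gaussian cylinder of radius 0.029 m and length L (r < R).
Integrating ρ over the cross-section to radius r: λ_enc = (2πρ₀/R) ∫₀^r r'^2 dr' = 2πρ₀ r^3/(3·R) = -3.854e-6 C/m.
Since E is radial and uniform over the curved surface, Φ = E·2πrL = Q_enc/ε₀ = λ_enc L/ε₀.
E = 2k|λ_enc|/r = 2(8.99×10^9)(3.854e-6)/(0.029) = 2.39×10^6 N/C.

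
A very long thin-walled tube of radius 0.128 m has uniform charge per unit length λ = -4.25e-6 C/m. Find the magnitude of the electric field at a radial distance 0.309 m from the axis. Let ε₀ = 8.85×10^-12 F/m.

Take a coaxial cylindrical Gaussian surface of radius r = 0.309 m and length L (r > 0.128 m).
The full line charge is enclosed: λ_enc = -4.25e-6 C/m.
By Gauss's law (flux through the curved wall only), E·2πrL = λ_enc L/ε₀.
E = |λ_enc|/(2πε₀r) = (4.25×10^-6)/(2π·8.85×10^-12·0.309) = 2.47e5 N/C.

E ≈ 2.47e5 N/C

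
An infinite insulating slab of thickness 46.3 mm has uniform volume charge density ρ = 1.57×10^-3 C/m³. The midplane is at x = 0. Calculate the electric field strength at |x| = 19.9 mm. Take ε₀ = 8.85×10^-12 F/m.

3.53e6 N/C

By symmetry E is perpendicular to the slab. A Gaussian pillbox from −19.9 mm to +19.9 mm (face area A) lies entirely within the slab.
Q_enc = ρ·(2x)·A and flux = 2EA, so 2EA = 2ρxA/ε₀ ⇒ E = |ρ|x/ε₀.
E = (1.57×10^-3)(0.0199)/(8.85×10^-12) = 3.53×10^6 N/C.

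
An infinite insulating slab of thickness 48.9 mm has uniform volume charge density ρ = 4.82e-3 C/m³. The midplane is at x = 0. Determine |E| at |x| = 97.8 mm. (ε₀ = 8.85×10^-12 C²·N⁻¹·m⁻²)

1.33×10^7 V/m

The point |x| = 97.8 mm lies outside the slab (half-thickness 0.02445 m). A symmetric pillbox spanning the full slab encloses Q_enc = ρ·d·A.
Flux = 2EA ⇒ E = |ρ|d/(2ε₀), independent of distance outside.
E = (4.82×10^-3)(0.0489)/(2·8.85×10^-12) = 1.33×10^7 N/C.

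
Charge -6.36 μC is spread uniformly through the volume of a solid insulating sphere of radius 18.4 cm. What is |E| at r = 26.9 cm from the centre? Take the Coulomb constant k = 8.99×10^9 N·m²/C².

Symmetry ⇒ E = E(r) r̂. Gaussian sphere of radius r = 26.9 cm (r > R, so the entire charge is enclosed).
Q_enc = -6.36 μC = -6.36e-6 C.
Gauss's law: E·4πr² = Q_enc/ε₀.
E = k|Q_enc|/r² = (8.99×10^9)(6.36×10^-6)/(0.269)² = 7.90e5 N/C.

E ≈ 7.90e5 V/m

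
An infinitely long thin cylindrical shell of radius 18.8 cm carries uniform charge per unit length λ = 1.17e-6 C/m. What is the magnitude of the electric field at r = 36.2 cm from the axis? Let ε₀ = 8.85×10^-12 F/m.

Take a coaxial cylindrical Gaussian surface of radius r = 36.2 cm and length L (r > 18.8 cm).
The full line charge is enclosed: λ_enc = 1.17e-6 C/m.
Gauss's law: E·2πrL = λ_enc L/ε₀.
E = |λ_enc|/(2πε₀r) = (1.17e-6)/(2π·8.85×10^-12·0.362) = 5.81e4 N/C.

|E| ≈ 5.81×10^4 N/C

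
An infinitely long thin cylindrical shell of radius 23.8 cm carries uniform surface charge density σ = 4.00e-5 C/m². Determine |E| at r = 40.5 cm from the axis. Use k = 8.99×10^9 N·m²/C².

E ≈ 2.66×10^6 N/C

Coaxial Gaussian cylinder, radius r = 40.5 cm, length L (r > 23.8 cm).
The whole shell is enclosed: λ_enc = σ·2πR = (4.00×10^-5)·2π·(0.238) = 5.982e-5 C/m.
Gauss's law: E·2πrL = λ_enc L/ε₀.
E = 2k|λ_enc|/r = 2(8.99×10^9)(5.982×10^-5)/(0.405) = 2.66×10^6 N/C.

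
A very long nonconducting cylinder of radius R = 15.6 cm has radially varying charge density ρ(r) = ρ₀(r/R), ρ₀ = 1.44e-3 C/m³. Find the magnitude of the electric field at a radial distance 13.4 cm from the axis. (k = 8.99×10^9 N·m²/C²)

6.24e6 N/C

Choose a coaxial cylinder of radius r = 13.4 cm (arbitrary length L) as the Gaussian surface (r < R).
Integrating ρ over the cross-section to radius r: λ_enc = (2πρ₀/R) ∫₀^r r'^2 dr' = 2πρ₀ r^3/(3·R) = 4.652×10^-5 C/m.
By Gauss's law (flux through the curved wall only), E·2πrL = λ_enc L/ε₀.
E = 2k|λ_enc|/r = 2(8.99×10^9)(4.652×10^-5)/(0.134) = 6.24e6 N/C.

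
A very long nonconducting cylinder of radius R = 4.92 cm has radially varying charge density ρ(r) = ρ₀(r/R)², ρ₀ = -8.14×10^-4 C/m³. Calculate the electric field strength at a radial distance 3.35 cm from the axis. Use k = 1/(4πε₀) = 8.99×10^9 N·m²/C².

Coaxial Gaussian cylinder, radius r = 3.35 cm, length L (r < R).
Integrating ρ over the cross-section to radius r: λ_enc = (2πρ₀/R²) ∫₀^r r'^3 dr' = 2πρ₀ r^4/(4·R²) = -6.653×10^-7 C/m.
Gauss's law: E·2πrL = λ_enc L/ε₀.
E = 2k|λ_enc|/r = 2(8.99×10^9)(6.653×10^-7)/(0.0335) = 3.57×10^5 N/C.

E = 3.57×10^5 V/m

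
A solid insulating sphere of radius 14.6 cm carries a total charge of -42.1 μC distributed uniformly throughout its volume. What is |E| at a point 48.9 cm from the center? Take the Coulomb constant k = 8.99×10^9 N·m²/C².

1.58×10^6 N/C

Take a concentric spherical Gaussian surface of radius r = 48.9 cm (r > R, so the entire charge is enclosed).
Q_enc = -42.1 μC = -4.21e-5 C.
By Gauss's law, ∮E·dA = E·4πr² = Q_enc/ε₀.
E = k|Q_enc|/r² = (8.99×10^9)(4.21×10^-5)/(0.489)² = 1.58e6 N/C.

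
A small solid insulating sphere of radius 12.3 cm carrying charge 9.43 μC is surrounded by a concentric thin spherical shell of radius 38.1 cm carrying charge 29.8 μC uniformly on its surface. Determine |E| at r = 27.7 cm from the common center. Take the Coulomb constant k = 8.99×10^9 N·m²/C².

Take a concentric spherical Gaussian surface of radius r = 27.7 cm (between the bodies, 12.3 cm < r < 38.1 cm).
The shell at 38.1 cm lies outside the Gaussian surface, so Q_enc = 9.43 μC = 9.43e-6 C.
By Gauss's law, ∮E·dA = E·4πr² = Q_enc/ε₀.
E = k|Q_enc|/r² = (8.99×10^9)(9.43e-6)/(0.277)² = 1.10×10^6 N/C.

|E| = 1.10×10^6 N/C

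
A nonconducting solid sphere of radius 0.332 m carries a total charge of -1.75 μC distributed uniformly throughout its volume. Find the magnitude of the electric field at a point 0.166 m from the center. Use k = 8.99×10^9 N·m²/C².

E = 7.14×10^4 V/m

Symmetry ⇒ E = E(r) r̂. Gaussian sphere of radius r = 0.166 m (r < R).
Only the charge within r is enclosed: Q_enc = Q·(r/R)³ = (-1.75 μC)·(0.166 m/0.332 m)³ = -2.188e-7 C.
By Gauss's law, ∮E·dA = E·4πr² = Q_enc/ε₀.
E = k|Q_enc|/r² = (8.99×10^9)(2.188×10^-7)/(0.166)² = 7.14e4 N/C.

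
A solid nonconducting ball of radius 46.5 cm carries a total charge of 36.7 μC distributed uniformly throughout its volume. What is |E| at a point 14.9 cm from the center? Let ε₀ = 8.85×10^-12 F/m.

|E| = 4.89×10^5 N/C

Use a concentric Gaussian sphere at r = 14.9 cm (r < R).
Only the charge within r is enclosed: Q_enc = Q·(r/R)³ = (36.7 μC)·(14.9 cm/46.5 cm)³ = 1.207×10^-6 C.
By Gauss's law, ∮E·dA = E·4πr² = Q_enc/ε₀.
E = |Q_enc|/(4πε₀r²) = (1.207×10^-6)/(4π·8.85×10^-12·(0.149)²) = 4.89×10^5 N/C.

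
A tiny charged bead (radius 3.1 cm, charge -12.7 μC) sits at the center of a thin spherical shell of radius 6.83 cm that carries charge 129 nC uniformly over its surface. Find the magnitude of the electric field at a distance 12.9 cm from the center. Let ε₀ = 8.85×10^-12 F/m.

By spherical symmetry E is radial; choose a Gaussian sphere of radius r = 12.9 cm (r > 6.83 cm, enclosing both).
Q_enc = (-12.7 μC) + (129 nC) = -1.257×10^-5 C.
By Gauss's law, ∮E·dA = E·4πr² = Q_enc/ε₀.
E = |Q_enc|/(4πε₀r²) = (1.257×10^-5)/(4π·8.85×10^-12·(0.129)²) = 6.79×10^6 N/C.

6.79e6 V/m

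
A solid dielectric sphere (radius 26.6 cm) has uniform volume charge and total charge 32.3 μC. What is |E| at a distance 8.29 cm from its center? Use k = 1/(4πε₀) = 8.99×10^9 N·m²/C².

Take a concentric spherical Gaussian surface of radius r = 8.29 cm (r < R).
For a uniform sphere the enclosed fraction is (r/R)³, so Q_enc = (32.3 μC)(0.0829/0.266)³ = 9.777×10^-7 C.
Gauss's law: E·4πr² = Q_enc/ε₀.
E = k|Q_enc|/r² = (8.99×10^9)(9.777e-7)/(0.0829)² = 1.28×10^6 N/C.

|E| ≈ 1.28×10^6 N/C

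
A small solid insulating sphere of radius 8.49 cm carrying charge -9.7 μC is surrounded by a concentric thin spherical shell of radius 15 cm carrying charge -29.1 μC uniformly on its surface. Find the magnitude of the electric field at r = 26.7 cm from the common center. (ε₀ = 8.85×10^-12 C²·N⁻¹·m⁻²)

E ≈ 4.89e6 N/C

Use a concentric Gaussian sphere at r = 26.7 cm (r > 15 cm, enclosing both).
Q_enc = (-9.7 μC) + (-29.1 μC) = -3.88e-5 C.
By Gauss's law, ∮E·dA = E·4πr² = Q_enc/ε₀.
E = |Q_enc|/(4πε₀r²) = (3.88×10^-5)/(4π·8.85×10^-12·(0.267)²) = 4.89×10^6 N/C.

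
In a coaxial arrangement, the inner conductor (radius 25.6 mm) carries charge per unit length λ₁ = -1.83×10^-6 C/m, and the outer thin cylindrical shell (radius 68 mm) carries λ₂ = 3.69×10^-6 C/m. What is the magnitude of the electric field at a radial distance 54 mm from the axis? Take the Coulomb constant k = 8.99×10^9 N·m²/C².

By cylindrical symmetry E is radial; use a coaxial Gaussian cylinder of radius 54 mm and length L (between the conductors, 25.6 mm < r < 68 mm).
Only the inner wire is enclosed; the outer shell contributes nothing inside itself. λ_enc = λ₁ = -1.83e-6 C/m.
Since E is radial and uniform over the curved surface, Φ = E·2πrL = Q_enc/ε₀ = λ_enc L/ε₀.
E = 2k|λ_enc|/r = 2(8.99×10^9)(1.83×10^-6)/(0.054) = 6.09e5 N/C.

6.09×10^5 V/m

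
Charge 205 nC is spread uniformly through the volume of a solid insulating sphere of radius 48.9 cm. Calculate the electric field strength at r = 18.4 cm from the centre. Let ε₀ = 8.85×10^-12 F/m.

E ≈ 2.90e3 N/C

By spherical symmetry E is radial; choose a Gaussian sphere of radius r = 18.4 cm (r < R).
For a uniform sphere the enclosed fraction is (r/R)³, so Q_enc = (205 nC)(0.184/0.489)³ = 1.092×10^-8 C.
Applying ∮E·dA = Q_enc/ε₀ with Φ = E(4πr²):
E = |Q_enc|/(4πε₀r²) = (1.092×10^-8)/(4π·8.85×10^-12·(0.184)²) = 2.90×10^3 N/C.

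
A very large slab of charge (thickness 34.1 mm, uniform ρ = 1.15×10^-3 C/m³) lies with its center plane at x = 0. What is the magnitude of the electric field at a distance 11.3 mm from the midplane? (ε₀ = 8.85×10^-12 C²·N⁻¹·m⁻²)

By symmetry E is perpendicular to the slab. A Gaussian pillbox from −11.3 mm to +11.3 mm (face area A) lies entirely within the slab.
Q_enc = ρ·(2x)·A and flux = 2EA, so 2EA = 2ρxA/ε₀ ⇒ E = |ρ|x/ε₀.
E = (1.15×10^-3)(0.0113)/(8.85×10^-12) = 1.47e6 N/C.

1.47e6 N/C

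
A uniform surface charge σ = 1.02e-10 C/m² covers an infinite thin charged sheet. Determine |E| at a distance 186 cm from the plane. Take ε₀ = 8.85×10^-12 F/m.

By planar symmetry E is perpendicular to the sheet and uniform; use a Gaussian pillbox with flat faces of area A on each side of the sheet.
Flux Φ = 2EA and Q_enc = σA, so 2EA = σA/ε₀ ⇒ E = |σ|/(2ε₀), independent of distance.
E = |σ|/(2ε₀) = (1.02×10^-10)/(2·8.85×10^-12) = 5.76 N/C.

|E| ≈ 5.76 V/m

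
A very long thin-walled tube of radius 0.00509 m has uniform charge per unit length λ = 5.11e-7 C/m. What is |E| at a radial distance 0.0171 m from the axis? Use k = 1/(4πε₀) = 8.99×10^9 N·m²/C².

E = 5.37e5 V/m

Coaxial Gaussian cylinder, radius r = 0.0171 m, length L (r > 0.00509 m).
The full line charge is enclosed: λ_enc = 5.11e-7 C/m.
Since E is radial and uniform over the curved surface, Φ = E·2πrL = Q_enc/ε₀ = λ_enc L/ε₀.
E = 2k|λ_enc|/r = 2(8.99×10^9)(5.11×10^-7)/(0.0171) = 5.37e5 N/C.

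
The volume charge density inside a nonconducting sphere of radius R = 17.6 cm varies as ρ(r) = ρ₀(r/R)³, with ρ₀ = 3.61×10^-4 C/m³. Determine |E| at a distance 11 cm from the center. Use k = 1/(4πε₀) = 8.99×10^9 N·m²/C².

Take a concentric spherical Gaussian surface of radius r = 11 cm (r < R).
Q_enc = ∫₀^r ρ(r')·4πr'² dr' = (4πρ₀/R³) ∫₀^r r'^5 dr' = 4πρ₀ r^6/(6·R³) = 2.457×10^-7 C.
By Gauss's law, ∮E·dA = E·4πr² = Q_enc/ε₀.
E = k|Q_enc|/r² = (8.99×10^9)(2.457×10^-7)/(0.11)² = 1.83e5 N/C.

|E| = 1.83×10^5 N/C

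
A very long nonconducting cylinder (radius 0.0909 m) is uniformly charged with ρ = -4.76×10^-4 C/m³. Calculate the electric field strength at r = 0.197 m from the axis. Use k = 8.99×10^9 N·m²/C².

E ≈ 1.13×10^6 V/m

Coaxial Gaussian cylinder, radius r = 0.197 m, length L (r > 0.0909 m, full cross-section enclosed).
λ_enc = ρ·πR² = (-4.76e-4)π(0.0909)² = -1.236×10^-5 C/m.
By Gauss's law (flux through the curved wall only), E·2πrL = λ_enc L/ε₀.
E = 2k|λ_enc|/r = 2(8.99×10^9)(1.236e-5)/(0.197) = 1.13×10^6 N/C.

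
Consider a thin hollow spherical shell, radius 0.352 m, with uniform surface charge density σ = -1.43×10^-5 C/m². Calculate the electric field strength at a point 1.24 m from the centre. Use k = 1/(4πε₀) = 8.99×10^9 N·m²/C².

E ≈ 1.30×10^5 V/m

Symmetry ⇒ E = E(r) r̂. Gaussian sphere of radius r = 1.24 m (r > 0.352 m).
The entire shell is enclosed: Q_enc = σ·4πR² = (-1.43e-5)·4π·(0.352)² = -2.227×10^-5 C.
By Gauss's law, ∮E·dA = E·4πr² = Q_enc/ε₀.
E = k|Q_enc|/r² = (8.99×10^9)(2.227e-5)/(1.24)² = 1.30e5 N/C.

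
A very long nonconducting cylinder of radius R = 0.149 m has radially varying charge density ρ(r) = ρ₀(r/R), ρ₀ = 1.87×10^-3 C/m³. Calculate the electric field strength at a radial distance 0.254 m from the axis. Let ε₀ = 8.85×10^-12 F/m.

Take a coaxial cylindrical Gaussian surface of radius r = 0.254 m and length L (r > R, full charge per length enclosed).
λ_enc = 2π ∫₀^R ρ₀(r'/R)^1 r' dr' = 2πρ₀R²/3 = 8.695×10^-5 C/m.
Since E is radial and uniform over the curved surface, Φ = E·2πrL = Q_enc/ε₀ = λ_enc L/ε₀.
E = |λ_enc|/(2πε₀r) = (8.695e-5)/(2π·8.85×10^-12·0.254) = 6.16×10^6 N/C.

|E| = 6.16e6 N/C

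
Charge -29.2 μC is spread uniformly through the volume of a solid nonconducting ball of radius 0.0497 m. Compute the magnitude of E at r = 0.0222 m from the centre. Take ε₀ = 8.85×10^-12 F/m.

E ≈ 4.75×10^7 N/C

Symmetry ⇒ E = E(r) r̂. Gaussian sphere of radius r = 0.0222 m (r < R).
Only the charge within r is enclosed: Q_enc = Q·(r/R)³ = (-29.2 μC)·(0.0222 m/0.0497 m)³ = -2.602×10^-6 C.
Gauss's law: E·4πr² = Q_enc/ε₀.
E = |Q_enc|/(4πε₀r²) = (2.602e-6)/(4π·8.85×10^-12·(0.0222)²) = 4.75e7 N/C.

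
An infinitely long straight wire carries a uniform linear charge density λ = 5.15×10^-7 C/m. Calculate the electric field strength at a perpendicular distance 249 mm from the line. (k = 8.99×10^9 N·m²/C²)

E ≈ 3.72e4 N/C

Coaxial Gaussian cylinder, radius r = 249 mm, length L.
Q_enc = λL, so λ_enc = 5.15×10^-7 C/m.
Since E is radial and uniform over the curved surface, Φ = E·2πrL = Q_enc/ε₀ = λ_enc L/ε₀.
E = 2k|λ_enc|/r = 2(8.99×10^9)(5.15×10^-7)/(0.249) = 3.72e4 N/C.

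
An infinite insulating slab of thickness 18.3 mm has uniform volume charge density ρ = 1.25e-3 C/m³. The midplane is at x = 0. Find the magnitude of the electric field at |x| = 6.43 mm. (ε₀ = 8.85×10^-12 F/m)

|E| ≈ 9.08e5 N/C

By symmetry E is perpendicular to the slab. A Gaussian pillbox from −6.43 mm to +6.43 mm (face area A) lies entirely within the slab.
Q_enc = ρ·(2x)·A and flux = 2EA, so 2EA = 2ρxA/ε₀ ⇒ E = |ρ|x/ε₀.
E = (1.25×10^-3)(0.00643)/(8.85×10^-12) = 9.08e5 N/C.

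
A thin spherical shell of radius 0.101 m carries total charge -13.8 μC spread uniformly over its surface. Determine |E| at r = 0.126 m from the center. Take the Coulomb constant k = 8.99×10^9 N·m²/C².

Symmetry ⇒ E = E(r) r̂. Gaussian sphere of radius r = 0.126 m (r > 0.101 m).
The entire shell is enclosed: Q_enc = -1.38×10^-5 C.
By Gauss's law, ∮E·dA = E·4πr² = Q_enc/ε₀.
E = k|Q_enc|/r² = (8.99×10^9)(1.38×10^-5)/(0.126)² = 7.81×10^6 N/C.

|E| = 7.81e6 N/C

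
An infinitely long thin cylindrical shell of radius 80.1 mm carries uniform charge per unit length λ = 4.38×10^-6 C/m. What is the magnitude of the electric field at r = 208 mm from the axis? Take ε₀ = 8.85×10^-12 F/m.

Coaxial Gaussian cylinder, radius r = 208 mm, length L (r > 80.1 mm).
The full line charge is enclosed: λ_enc = 4.38e-6 C/m.
Gauss's law: E·2πrL = λ_enc L/ε₀.
E = |λ_enc|/(2πε₀r) = (4.38×10^-6)/(2π·8.85×10^-12·0.208) = 3.79×10^5 N/C.

E ≈ 3.79e5 V/m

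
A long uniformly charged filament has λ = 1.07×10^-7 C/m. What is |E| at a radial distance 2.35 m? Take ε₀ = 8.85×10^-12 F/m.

Take a coaxial cylindrical Gaussian surface of radius r = 2.35 m and length L.
Q_enc = λL, so λ_enc = 1.07×10^-7 C/m.
Since E is radial and uniform over the curved surface, Φ = E·2πrL = Q_enc/ε₀ = λ_enc L/ε₀.
E = |λ_enc|/(2πε₀r) = (1.07e-7)/(2π·8.85×10^-12·2.35) = 819 N/C.

819 N/C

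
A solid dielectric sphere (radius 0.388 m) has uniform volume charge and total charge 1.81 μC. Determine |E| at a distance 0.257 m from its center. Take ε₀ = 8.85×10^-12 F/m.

E = 7.16e4 N/C

Use a concentric Gaussian sphere at r = 0.257 m (r < R).
Only the charge within r is enclosed: Q_enc = Q·(r/R)³ = (1.81 μC)·(0.257 m/0.388 m)³ = 5.26×10^-7 C.
Applying ∮E·dA = Q_enc/ε₀ with Φ = E(4πr²):
E = |Q_enc|/(4πε₀r²) = (5.26×10^-7)/(4π·8.85×10^-12·(0.257)²) = 7.16e4 N/C.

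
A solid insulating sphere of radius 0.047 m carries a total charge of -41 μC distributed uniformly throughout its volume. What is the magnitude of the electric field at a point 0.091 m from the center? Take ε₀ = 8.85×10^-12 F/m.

E ≈ 4.45×10^7 N/C

Use a concentric Gaussian sphere at r = 0.091 m (r > R, so the entire charge is enclosed).
Q_enc = -41 μC = -4.10×10^-5 C.
Gauss's law: E·4πr² = Q_enc/ε₀.
E = |Q_enc|/(4πε₀r²) = (4.10×10^-5)/(4π·8.85×10^-12·(0.091)²) = 4.45×10^7 N/C.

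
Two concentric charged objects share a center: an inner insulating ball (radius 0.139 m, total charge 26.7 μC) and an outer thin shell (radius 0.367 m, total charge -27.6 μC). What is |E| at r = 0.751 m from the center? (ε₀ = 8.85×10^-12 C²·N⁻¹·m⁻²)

Take a concentric spherical Gaussian surface of radius r = 0.751 m (r > 0.367 m, enclosing both).
Q_enc = (26.7 μC) + (-27.6 μC) = -9.00×10^-7 C.
Since E is radial and uniform over the Gaussian sphere, Φ = E·4πr² = Q_enc/ε₀.
E = |Q_enc|/(4πε₀r²) = (9.00×10^-7)/(4π·8.85×10^-12·(0.751)²) = 1.43e4 N/C.

E ≈ 1.43e4 N/C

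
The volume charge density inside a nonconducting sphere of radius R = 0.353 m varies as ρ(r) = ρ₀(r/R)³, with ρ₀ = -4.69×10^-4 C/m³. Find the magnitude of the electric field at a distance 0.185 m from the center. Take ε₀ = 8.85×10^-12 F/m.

Use a concentric Gaussian sphere at r = 0.185 m (r < R).
Q_enc = ∫₀^r ρ(r')·4πr'² dr' = (4πρ₀/R³) ∫₀^r r'^5 dr' = 4πρ₀ r^6/(6·R³) = -8.952×10^-7 C.
By Gauss's law, ∮E·dA = E·4πr² = Q_enc/ε₀.
E = |Q_enc|/(4πε₀r²) = (8.952×10^-7)/(4π·8.85×10^-12·(0.185)²) = 2.35×10^5 N/C.

|E| = 2.35×10^5 V/m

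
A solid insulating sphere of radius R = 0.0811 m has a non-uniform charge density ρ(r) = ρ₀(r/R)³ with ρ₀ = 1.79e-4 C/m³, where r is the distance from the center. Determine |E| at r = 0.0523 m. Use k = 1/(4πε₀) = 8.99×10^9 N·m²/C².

|E| ≈ 4.73×10^4 V/m

Use a concentric Gaussian sphere at r = 0.0523 m (r < R).
Q_enc = ∫₀^r ρ(r')·4πr'² dr' = (4πρ₀/R³) ∫₀^r r'^5 dr' = 4πρ₀ r^6/(6·R³) = 1.438e-8 C.
By Gauss's law, ∮E·dA = E·4πr² = Q_enc/ε₀.
E = k|Q_enc|/r² = (8.99×10^9)(1.438×10^-8)/(0.0523)² = 4.73e4 N/C.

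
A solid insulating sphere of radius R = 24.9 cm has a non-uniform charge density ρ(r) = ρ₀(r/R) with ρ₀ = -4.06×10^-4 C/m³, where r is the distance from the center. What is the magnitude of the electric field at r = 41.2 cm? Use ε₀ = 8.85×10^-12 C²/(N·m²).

1.04×10^6 N/C

Take a concentric spherical Gaussian surface of radius r = 41.2 cm (r > R, all charge enclosed).
Q_enc = 4π ∫₀^R ρ₀(r'/R)^1 r'² dr' = 4πρ₀R³/4 = -1.969×10^-5 C.
By Gauss's law, ∮E·dA = E·4πr² = Q_enc/ε₀.
E = |Q_enc|/(4πε₀r²) = (1.969×10^-5)/(4π·8.85×10^-12·(0.412)²) = 1.04×10^6 N/C.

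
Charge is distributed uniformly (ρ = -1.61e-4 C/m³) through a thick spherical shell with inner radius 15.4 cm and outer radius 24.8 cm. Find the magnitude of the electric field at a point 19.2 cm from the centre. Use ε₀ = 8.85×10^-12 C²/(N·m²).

E ≈ 5.64e5 V/m

Symmetry ⇒ E = E(r) r̂. Gaussian sphere of radius r = 19.2 cm (within the shell material, 15.4 cm < r < 24.8 cm).
Only the shell between 15.4 cm and r is enclosed: Q_enc = ρ·(4π/3)(r³ − a³) = (-1.61×10^-4)·(4π/3)·((0.192)³ − (0.154)³) = -2.31e-6 C.
Since E is radial and uniform over the Gaussian sphere, Φ = E·4πr² = Q_enc/ε₀.
E = |Q_enc|/(4πε₀r²) = (2.31×10^-6)/(4π·8.85×10^-12·(0.192)²) = 5.64×10^5 N/C.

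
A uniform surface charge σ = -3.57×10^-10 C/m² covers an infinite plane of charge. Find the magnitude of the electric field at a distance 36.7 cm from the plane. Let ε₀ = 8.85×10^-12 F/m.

By planar symmetry E is perpendicular to the sheet and uniform; use a Gaussian pillbox with flat faces of area A on each side of the sheet.
Only the two end caps contribute flux: Φ = 2EA. With Q_enc = σA, Gauss's law gives E = |σ|/(2ε₀).
E = |σ|/(2ε₀) = (3.57×10^-10)/(2·8.85×10^-12) = 20.2 N/C.

20.2 N/C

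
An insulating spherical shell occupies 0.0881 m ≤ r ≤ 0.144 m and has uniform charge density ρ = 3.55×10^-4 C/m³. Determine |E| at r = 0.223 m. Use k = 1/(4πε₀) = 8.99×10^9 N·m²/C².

|E| = 6.19×10^5 N/C

Use a concentric Gaussian sphere at r = 0.223 m (r > 0.144 m, enclosing the whole shell).
Q_enc = ρ·(4π/3)(b³ − a³) = (3.55e-4)·(4π/3)·((0.144)³ − (0.0881)³) = 3.423×10^-6 C.
Gauss's law: E·4πr² = Q_enc/ε₀.
E = k|Q_enc|/r² = (8.99×10^9)(3.423×10^-6)/(0.223)² = 6.19e5 N/C.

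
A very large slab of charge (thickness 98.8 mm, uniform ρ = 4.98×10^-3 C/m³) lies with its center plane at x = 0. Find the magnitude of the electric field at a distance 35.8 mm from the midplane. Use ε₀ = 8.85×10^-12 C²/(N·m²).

E ≈ 2.01×10^7 N/C

By symmetry E is perpendicular to the slab. A Gaussian pillbox from −35.8 mm to +35.8 mm (face area A) lies entirely within the slab.
Q_enc = ρ·(2x)·A and flux = 2EA, so 2EA = 2ρxA/ε₀ ⇒ E = |ρ|x/ε₀.
E = (4.98×10^-3)(0.0358)/(8.85×10^-12) = 2.01×10^7 N/C.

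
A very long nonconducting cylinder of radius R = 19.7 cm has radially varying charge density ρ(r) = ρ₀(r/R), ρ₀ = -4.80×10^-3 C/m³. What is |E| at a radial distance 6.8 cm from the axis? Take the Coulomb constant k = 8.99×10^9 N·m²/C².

E ≈ 4.24×10^6 N/C

Choose a coaxial cylinder of radius r = 6.8 cm (arbitrary length L) as the Gaussian surface (r < R).
λ_enc = ∫₀^r ρ(r')·2πr' dr' = (2πρ₀/R)·r^3/3 = -1.605×10^-5 C/m.
Applying ∮E·dA = Q_enc/ε₀ with the end caps contributing no flux:
E = 2k|λ_enc|/r = 2(8.99×10^9)(1.605×10^-5)/(0.068) = 4.24×10^6 N/C.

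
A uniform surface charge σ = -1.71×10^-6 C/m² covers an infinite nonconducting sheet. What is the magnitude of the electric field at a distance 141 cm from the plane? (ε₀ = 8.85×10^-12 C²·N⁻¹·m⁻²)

E = 9.66×10^4 N/C

The symmetry is planar: E is normal to the sheet and the same magnitude on both sides. Take a pillbox straddling the sheet with end-cap area A.
Only the two end caps contribute flux: Φ = 2EA. With Q_enc = σA, Gauss's law gives E = |σ|/(2ε₀).
E = |σ|/(2ε₀) = (1.71e-6)/(2·8.85×10^-12) = 9.66e4 N/C.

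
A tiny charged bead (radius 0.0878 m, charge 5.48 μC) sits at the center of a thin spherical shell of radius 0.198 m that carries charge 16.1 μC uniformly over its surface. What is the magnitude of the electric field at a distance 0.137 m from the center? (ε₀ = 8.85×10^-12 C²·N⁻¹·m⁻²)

Use a concentric Gaussian sphere at r = 0.137 m (between the bodies, 0.0878 m < r < 0.198 m).
The shell at 0.198 m lies outside the Gaussian surface, so Q_enc = 5.48 μC = 5.48×10^-6 C.
By Gauss's law, ∮E·dA = E·4πr² = Q_enc/ε₀.
E = |Q_enc|/(4πε₀r²) = (5.48×10^-6)/(4π·8.85×10^-12·(0.137)²) = 2.63×10^6 N/C.

2.63e6 N/C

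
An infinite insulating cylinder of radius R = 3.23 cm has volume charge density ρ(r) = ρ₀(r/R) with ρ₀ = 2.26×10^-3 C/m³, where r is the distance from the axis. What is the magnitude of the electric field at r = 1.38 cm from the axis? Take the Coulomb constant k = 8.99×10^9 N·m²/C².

Coaxial Gaussian cylinder, radius r = 1.38 cm, length L (r < R).
Integrating ρ over the cross-section to radius r: λ_enc = (2πρ₀/R) ∫₀^r r'^2 dr' = 2πρ₀ r^3/(3·R) = 3.851e-7 C/m.
By Gauss's law (flux through the curved wall only), E·2πrL = λ_enc L/ε₀.
E = 2k|λ_enc|/r = 2(8.99×10^9)(3.851e-7)/(0.0138) = 5.02×10^5 N/C.

|E| ≈ 5.02×10^5 V/m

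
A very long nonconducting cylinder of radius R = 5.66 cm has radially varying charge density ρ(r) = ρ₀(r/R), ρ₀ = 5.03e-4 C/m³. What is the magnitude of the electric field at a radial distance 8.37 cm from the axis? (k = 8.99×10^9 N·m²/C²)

|E| = 7.25e5 N/C

Choose a coaxial cylinder of radius r = 8.37 cm (arbitrary length L) as the Gaussian surface (r > R, full charge per length enclosed).
λ_enc = 2π ∫₀^R ρ₀(r'/R)^1 r' dr' = 2πρ₀R²/3 = 3.375×10^-6 C/m.
Gauss's law: E·2πrL = λ_enc L/ε₀.
E = 2k|λ_enc|/r = 2(8.99×10^9)(3.375e-6)/(0.0837) = 7.25×10^5 N/C.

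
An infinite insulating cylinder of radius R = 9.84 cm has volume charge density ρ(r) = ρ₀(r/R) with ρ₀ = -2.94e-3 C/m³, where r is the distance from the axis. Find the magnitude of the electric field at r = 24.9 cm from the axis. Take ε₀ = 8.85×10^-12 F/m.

By cylindrical symmetry E is radial; use a coaxial Gaussian cylinder of radius 24.9 cm and length L (r > R, full charge per length enclosed).
λ_enc = 2π ∫₀^R ρ₀(r'/R)^1 r' dr' = 2πρ₀R²/3 = -5.962e-5 C/m.
Gauss's law: E·2πrL = λ_enc L/ε₀.
E = |λ_enc|/(2πε₀r) = (5.962×10^-5)/(2π·8.85×10^-12·0.249) = 4.31×10^6 N/C.

4.31×10^6 N/C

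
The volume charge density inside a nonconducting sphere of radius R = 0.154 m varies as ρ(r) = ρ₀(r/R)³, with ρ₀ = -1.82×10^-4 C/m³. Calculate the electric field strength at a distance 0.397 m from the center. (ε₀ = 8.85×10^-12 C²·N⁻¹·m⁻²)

Use a concentric Gaussian sphere at r = 0.397 m (r > R, all charge enclosed).
Q_enc = 4π ∫₀^R ρ₀(r'/R)^3 r'² dr' = 4πρ₀R³/6 = -1.392e-6 C.
Since E is radial and uniform over the Gaussian sphere, Φ = E·4πr² = Q_enc/ε₀.
E = |Q_enc|/(4πε₀r²) = (1.392×10^-6)/(4π·8.85×10^-12·(0.397)²) = 7.94e4 N/C.

7.94×10^4 N/C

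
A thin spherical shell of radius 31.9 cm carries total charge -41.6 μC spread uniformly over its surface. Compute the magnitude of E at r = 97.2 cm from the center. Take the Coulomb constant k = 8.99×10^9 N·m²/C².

E = 3.96e5 N/C

Take a concentric spherical Gaussian surface of radius r = 97.2 cm (r > 31.9 cm).
The entire shell is enclosed: Q_enc = -4.16×10^-5 C.
Applying ∮E·dA = Q_enc/ε₀ with Φ = E(4πr²):
E = k|Q_enc|/r² = (8.99×10^9)(4.16×10^-5)/(0.972)² = 3.96×10^5 N/C.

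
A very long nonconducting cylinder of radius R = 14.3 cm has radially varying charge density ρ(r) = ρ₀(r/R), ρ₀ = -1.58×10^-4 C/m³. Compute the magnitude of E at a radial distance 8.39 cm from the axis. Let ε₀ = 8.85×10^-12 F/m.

|E| = 2.93×10^5 V/m

Take a coaxial cylindrical Gaussian surface of radius r = 8.39 cm and length L (r < R).
λ_enc = ∫₀^r ρ(r')·2πr' dr' = (2πρ₀/R)·r^3/3 = -1.367×10^-6 C/m.
Gauss's law: E·2πrL = λ_enc L/ε₀.
E = |λ_enc|/(2πε₀r) = (1.367×10^-6)/(2π·8.85×10^-12·0.0839) = 2.93×10^5 N/C.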